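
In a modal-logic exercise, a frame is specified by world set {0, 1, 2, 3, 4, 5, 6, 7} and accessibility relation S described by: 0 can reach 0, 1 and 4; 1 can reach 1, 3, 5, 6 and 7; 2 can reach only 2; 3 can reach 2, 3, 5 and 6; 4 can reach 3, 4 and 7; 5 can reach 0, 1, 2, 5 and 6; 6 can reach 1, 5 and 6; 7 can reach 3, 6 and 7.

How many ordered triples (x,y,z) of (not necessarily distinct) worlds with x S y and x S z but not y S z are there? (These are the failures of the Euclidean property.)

35

Enumerating: (0,1,0), (0,1,4), (0,4,0), (0,4,1), (1,3,1), (1,3,7), (1,5,3), (1,5,7), (1,6,3), (1,6,7), (1,7,1), (1,7,5), … and 23 more.
Total: 35.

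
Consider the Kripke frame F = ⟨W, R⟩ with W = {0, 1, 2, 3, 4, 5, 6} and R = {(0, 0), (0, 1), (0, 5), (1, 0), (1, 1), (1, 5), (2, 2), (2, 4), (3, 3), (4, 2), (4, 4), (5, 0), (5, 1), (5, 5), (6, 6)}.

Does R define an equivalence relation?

Yes

Reflexive: yes — every world is R-related to itself.
Symmetric: yes — every pair in R has its reverse in R.
Transitive: yes — every two-step R-path is closed by a direct edge.
So R is an equivalence relation.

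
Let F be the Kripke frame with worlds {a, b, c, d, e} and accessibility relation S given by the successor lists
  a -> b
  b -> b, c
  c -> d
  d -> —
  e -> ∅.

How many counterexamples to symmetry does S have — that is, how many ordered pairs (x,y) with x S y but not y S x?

Enumerating: (a,b), (b,c), (c,d).

3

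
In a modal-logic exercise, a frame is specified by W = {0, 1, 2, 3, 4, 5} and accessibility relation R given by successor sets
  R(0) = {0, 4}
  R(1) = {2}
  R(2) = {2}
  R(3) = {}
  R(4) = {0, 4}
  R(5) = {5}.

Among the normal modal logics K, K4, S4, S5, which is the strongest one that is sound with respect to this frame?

Transitive (axiom 4): yes — every two-step R-path is closed by a direct edge.
Reflexive (axiom T): no — 1 is not related to itself.
Euclidean (axiom 5): yes — any two successors of a common world are R-related.
So F validates K, K4; S4 would additionally require R to be reflexive. The strongest is K4.

K4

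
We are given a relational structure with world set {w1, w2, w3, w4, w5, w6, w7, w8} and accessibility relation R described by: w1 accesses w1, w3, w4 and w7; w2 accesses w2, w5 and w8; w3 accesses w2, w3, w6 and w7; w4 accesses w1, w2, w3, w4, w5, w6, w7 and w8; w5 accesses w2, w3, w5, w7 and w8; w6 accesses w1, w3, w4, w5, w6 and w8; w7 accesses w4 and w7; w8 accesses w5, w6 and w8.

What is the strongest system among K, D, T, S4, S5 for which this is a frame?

Serial (axiom D): yes — every world has a successor (e.g. w1 R w1).
Reflexive (axiom T): yes — every world is R-related to itself.
Transitive (axiom 4): no — w1 R w3 and w3 R w2, but not w1 R w2.
Euclidean (axiom 5): no — w1 R w3 and w1 R w4, but not w3 R w4.
So F validates K, D, T; S4 would additionally require R to be transitive. The strongest is T.

T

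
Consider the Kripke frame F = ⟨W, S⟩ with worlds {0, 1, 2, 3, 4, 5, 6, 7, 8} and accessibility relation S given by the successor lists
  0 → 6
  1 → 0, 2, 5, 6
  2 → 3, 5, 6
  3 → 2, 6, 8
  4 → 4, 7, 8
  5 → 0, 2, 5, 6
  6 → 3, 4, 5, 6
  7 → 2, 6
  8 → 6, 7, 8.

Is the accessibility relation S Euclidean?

Euclidean: no — 1 S 0 and 1 S 2, but not 0 S 2.

No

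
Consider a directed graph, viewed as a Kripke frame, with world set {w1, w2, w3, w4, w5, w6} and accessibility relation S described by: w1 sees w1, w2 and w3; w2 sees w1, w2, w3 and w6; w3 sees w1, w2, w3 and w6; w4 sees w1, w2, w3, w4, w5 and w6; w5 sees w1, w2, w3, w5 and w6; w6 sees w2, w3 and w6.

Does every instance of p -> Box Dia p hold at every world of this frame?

By correspondence theory, B is valid on a frame iff S is symmetric.
Symmetric: no — w4 S w1 but not w1 S w4.

No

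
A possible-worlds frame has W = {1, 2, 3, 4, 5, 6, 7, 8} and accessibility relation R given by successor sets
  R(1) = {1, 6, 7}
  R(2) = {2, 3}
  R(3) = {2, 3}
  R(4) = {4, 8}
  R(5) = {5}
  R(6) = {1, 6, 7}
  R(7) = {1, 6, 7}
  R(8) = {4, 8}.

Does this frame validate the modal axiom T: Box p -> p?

By correspondence theory, T is valid on a frame iff R is reflexive.
Reflexive: yes — every world is R-related to itself.

Yes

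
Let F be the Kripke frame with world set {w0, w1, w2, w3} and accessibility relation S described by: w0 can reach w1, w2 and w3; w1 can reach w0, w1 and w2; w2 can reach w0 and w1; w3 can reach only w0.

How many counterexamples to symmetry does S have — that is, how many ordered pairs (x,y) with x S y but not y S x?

0

S is symmetric; there are no such tuples.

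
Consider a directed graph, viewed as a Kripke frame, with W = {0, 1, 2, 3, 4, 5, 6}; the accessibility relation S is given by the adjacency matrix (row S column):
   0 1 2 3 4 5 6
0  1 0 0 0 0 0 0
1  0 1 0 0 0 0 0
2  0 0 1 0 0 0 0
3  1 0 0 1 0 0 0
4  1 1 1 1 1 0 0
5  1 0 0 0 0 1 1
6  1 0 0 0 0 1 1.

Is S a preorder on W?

Reflexive: yes — every world is S-related to itself.
Transitive: yes — every two-step S-path is closed by a direct edge.
So S is a preorder.

Yes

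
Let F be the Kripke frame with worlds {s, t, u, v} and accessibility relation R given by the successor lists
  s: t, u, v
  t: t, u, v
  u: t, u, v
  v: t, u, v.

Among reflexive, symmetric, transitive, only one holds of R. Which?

Reflexive: no — s is not related to itself.
Symmetric: no — s R t but not t R s.
Transitive: yes — every two-step R-path is closed by a direct edge.
Only transitive holds.

transitive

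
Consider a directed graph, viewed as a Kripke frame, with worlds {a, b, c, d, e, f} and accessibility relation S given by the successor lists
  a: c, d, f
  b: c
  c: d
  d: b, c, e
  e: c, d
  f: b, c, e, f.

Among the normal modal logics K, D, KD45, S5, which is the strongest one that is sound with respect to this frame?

D

Serial (axiom D): yes — every world has a successor (e.g. a S c).
Euclidean (axiom 5): no — a S c and a S f, but not c S f.
Transitive (axiom 4): no — a S d and d S b, but not a S b.
Reflexive (axiom T): no — a is not related to itself.
So F validates K, D; KD45 would additionally require S to be Euclidean and transitive. The strongest is D.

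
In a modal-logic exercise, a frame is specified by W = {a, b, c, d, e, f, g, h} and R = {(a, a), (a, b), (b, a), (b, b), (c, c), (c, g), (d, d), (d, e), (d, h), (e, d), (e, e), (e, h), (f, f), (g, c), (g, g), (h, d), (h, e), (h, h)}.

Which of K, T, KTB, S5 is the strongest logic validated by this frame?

Reflexive (axiom T): yes — every world is R-related to itself.
Symmetric (axiom B): yes — every pair in R has its reverse in R.
Euclidean (axiom 5): yes — any two successors of a common world are R-related.
So F validates K, T, KTB, S5. The strongest is S5.

S5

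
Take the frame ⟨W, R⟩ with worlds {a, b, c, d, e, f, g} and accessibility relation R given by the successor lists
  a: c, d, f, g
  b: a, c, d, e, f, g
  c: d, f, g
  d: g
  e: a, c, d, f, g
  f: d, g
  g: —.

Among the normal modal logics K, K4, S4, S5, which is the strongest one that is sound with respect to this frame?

Transitive (axiom 4): yes — every two-step R-path is closed by a direct edge.
Reflexive (axiom T): no — a is not related to itself.
Euclidean (axiom 5): no — a R d and a R c, but not d R c.
So F validates K, K4; S4 would additionally require R to be reflexive. The strongest is K4.

K4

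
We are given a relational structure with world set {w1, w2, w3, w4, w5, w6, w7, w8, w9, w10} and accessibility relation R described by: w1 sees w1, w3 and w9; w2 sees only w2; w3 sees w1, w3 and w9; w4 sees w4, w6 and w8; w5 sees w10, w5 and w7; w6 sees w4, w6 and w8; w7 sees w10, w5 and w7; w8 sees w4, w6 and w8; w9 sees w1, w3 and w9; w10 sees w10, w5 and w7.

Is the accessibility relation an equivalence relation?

Yes

Reflexive: yes — every world is R-related to itself.
Symmetric: yes — every pair in R has its reverse in R.
Transitive: yes — every two-step R-path is closed by a direct edge.
So R is an equivalence relation.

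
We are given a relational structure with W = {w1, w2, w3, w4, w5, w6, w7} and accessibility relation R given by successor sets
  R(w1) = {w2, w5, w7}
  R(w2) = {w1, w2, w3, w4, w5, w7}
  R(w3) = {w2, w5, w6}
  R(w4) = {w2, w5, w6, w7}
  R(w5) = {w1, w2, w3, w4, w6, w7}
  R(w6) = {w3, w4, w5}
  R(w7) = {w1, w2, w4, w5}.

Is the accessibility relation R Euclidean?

No

Euclidean: no — w2 R w1 and w2 R w3, but not w1 R w3.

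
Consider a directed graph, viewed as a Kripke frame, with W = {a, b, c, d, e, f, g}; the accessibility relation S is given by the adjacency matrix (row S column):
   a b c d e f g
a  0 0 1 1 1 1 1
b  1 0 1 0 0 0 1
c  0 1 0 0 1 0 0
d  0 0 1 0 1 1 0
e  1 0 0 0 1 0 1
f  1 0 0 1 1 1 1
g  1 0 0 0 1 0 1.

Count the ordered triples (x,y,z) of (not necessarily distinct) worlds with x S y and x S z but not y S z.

36

Enumerating: (a,c,c), (a,c,d), (a,c,f), (a,c,g), (a,d,d), (a,d,g), (a,e,c), (a,e,d), (a,e,f), (a,f,c), (a,g,c), (a,g,d), … and 24 more.
Total: 36.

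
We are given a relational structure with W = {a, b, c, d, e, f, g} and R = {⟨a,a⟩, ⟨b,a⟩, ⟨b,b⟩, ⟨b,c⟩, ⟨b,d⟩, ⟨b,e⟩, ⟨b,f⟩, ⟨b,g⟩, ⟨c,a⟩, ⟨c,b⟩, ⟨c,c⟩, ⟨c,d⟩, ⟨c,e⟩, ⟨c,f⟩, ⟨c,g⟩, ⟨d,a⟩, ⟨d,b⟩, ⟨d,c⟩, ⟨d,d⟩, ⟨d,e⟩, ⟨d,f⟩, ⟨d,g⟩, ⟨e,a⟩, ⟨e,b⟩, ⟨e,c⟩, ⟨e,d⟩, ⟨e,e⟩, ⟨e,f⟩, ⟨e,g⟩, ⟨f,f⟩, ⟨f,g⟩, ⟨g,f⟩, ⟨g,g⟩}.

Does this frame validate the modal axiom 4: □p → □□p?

Yes

The schema 4 characterises exactly the transitive frames.
Transitive: yes — every two-step R-path is closed by a direct edge.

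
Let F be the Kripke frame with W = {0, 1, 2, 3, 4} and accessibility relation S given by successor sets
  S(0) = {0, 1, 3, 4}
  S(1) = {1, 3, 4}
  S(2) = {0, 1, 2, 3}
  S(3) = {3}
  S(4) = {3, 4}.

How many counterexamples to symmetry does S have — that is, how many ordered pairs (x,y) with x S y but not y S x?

9

Enumerating: (0,1), (0,3), (0,4), (1,3), (1,4), (2,0), (2,1), (2,3), (4,3).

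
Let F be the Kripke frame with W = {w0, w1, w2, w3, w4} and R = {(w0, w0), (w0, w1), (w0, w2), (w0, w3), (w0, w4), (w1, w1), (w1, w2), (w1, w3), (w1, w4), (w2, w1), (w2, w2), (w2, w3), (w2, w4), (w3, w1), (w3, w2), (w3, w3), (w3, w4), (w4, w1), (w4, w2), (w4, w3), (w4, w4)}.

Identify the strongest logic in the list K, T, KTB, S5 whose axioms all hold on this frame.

T

Reflexive (axiom T): yes — every world is R-related to itself.
Symmetric (axiom B): no — w0 R w1 but not w1 R w0.
Euclidean (axiom 5): no — w0 R w1 and w0 R w0, but not w1 R w0.
So F validates K, T; KTB would additionally require R to be symmetric. The strongest is T.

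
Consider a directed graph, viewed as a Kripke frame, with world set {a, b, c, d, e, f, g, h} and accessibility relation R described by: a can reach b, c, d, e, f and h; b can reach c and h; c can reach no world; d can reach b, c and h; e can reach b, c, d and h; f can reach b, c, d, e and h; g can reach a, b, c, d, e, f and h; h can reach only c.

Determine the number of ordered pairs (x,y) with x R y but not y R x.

28

Enumerating: (a,b), (a,c), (a,d), (a,e), (a,f), (a,h), (b,c), (b,h), (d,b), (d,c), (d,h), (e,b), … and 16 more.
Total: 28.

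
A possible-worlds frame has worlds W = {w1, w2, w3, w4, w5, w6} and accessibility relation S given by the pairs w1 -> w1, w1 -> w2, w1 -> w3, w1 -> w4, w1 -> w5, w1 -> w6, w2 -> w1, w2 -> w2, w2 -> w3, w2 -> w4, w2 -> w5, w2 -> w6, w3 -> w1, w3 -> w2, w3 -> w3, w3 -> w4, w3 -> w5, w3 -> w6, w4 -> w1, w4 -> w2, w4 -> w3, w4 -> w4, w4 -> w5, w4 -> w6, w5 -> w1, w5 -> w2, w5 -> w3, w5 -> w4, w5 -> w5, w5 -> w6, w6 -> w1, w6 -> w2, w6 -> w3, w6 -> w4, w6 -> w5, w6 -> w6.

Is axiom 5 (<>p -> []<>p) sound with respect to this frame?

By correspondence theory, 5 is valid on a frame iff S is Euclidean.
Euclidean: yes — any two successors of a common world are S-related.

Yes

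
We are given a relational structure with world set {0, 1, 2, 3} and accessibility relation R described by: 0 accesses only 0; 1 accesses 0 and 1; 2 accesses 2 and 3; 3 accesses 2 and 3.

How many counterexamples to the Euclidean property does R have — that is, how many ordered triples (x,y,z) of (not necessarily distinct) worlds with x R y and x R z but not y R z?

Enumerating: (1,0,1).

1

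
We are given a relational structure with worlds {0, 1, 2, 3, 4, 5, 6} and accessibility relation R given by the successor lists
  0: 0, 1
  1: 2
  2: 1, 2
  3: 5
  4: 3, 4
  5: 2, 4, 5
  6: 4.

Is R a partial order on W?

Reflexive: no — 1 is not related to itself.
Transitive: no — 0 R 1 and 1 R 2, but not 0 R 2.
Antisymmetric: no — 1 R 2 and 2 R 1 with 1 ≠ 2.
So R is not a partial order.

No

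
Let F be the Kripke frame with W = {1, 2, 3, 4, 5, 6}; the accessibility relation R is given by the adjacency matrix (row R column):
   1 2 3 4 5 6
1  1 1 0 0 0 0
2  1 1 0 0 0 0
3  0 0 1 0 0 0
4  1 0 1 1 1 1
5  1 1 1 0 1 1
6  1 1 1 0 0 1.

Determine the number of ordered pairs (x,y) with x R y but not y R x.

11

Enumerating: (4,1), (4,3), (4,5), (4,6), (5,1), (5,2), (5,3), (5,6), (6,1), (6,2), (6,3).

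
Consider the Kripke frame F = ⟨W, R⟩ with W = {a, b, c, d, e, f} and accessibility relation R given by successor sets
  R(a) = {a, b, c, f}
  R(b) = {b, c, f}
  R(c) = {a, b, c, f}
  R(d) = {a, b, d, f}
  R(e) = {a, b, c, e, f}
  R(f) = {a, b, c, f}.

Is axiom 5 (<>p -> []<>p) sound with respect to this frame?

No

Axiom 5 corresponds to the accessibility relation being Euclidean.
Euclidean: no — c R b and c R a, but not b R a.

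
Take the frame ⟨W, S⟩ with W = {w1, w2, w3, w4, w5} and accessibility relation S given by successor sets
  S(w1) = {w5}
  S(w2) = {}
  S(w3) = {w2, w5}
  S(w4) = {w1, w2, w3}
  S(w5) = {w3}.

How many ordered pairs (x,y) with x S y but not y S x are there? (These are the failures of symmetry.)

5

Enumerating: (w1,w5), (w3,w2), (w4,w1), (w4,w2), (w4,w3).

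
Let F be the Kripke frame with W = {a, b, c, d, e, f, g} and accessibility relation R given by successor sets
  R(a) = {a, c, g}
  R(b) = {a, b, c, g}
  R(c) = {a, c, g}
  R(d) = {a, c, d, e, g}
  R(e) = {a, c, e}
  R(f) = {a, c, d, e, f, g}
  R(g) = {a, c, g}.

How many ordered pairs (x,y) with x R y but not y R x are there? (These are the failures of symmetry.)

14

Enumerating: (b,a), (b,c), (b,g), (d,a), (d,c), (d,e), (d,g), (e,a), (e,c), (f,a), (f,c), (f,d), (f,e), (f,g).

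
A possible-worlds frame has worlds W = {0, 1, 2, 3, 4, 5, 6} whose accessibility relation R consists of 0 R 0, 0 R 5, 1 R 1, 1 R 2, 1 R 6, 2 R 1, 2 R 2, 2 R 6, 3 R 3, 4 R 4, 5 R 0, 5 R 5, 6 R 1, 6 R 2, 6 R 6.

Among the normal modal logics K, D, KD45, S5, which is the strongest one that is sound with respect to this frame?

Serial (axiom D): yes — every world has a successor (e.g. 0 R 0).
Euclidean (axiom 5): yes — any two successors of a common world are R-related.
Transitive (axiom 4): yes — every two-step R-path is closed by a direct edge.
Reflexive (axiom T): yes — every world is R-related to itself.
So F validates K, D, KD45, S5. The strongest is S5.

S5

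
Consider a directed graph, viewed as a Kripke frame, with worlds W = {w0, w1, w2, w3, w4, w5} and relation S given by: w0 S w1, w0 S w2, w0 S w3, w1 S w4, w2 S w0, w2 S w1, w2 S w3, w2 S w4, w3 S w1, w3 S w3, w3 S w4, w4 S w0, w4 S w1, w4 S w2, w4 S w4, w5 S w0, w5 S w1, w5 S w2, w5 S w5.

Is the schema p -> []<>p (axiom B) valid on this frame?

The schema B characterises exactly the symmetric frames.
Symmetric: no — w0 S w1 but not w1 S w0.

No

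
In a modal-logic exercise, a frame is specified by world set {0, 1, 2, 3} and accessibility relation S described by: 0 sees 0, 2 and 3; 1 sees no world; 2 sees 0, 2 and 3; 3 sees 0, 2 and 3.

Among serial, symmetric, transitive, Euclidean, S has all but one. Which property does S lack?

Serial: no — 1 has no S-successor.
Symmetric: yes — every pair in S has its reverse in S.
Transitive: yes — every two-step S-path is closed by a direct edge.
Euclidean: yes — any two successors of a common world are S-related.
Only serial fails.

serial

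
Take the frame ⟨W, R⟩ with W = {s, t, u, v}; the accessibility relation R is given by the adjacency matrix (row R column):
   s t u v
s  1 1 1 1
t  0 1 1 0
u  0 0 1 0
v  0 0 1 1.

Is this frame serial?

Serial: yes — every world has a successor (e.g. s R s).

Yes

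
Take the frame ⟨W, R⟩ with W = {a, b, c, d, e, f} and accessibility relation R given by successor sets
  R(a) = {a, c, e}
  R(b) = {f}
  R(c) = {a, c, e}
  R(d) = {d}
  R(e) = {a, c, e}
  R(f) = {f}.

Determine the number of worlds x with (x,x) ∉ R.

1

Enumerating: b.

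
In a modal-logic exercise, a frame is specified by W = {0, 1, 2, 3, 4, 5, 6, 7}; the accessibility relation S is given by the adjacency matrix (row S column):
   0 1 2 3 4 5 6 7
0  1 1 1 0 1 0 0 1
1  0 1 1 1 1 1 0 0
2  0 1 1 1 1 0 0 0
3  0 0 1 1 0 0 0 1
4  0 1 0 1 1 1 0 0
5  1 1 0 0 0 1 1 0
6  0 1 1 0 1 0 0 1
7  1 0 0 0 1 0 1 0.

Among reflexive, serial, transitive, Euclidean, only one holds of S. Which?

Reflexive: no — 6 is not related to itself.
Serial: yes — every world has a successor (e.g. 0 S 0).
Transitive: no — 0 S 1 and 1 S 3, but not 0 S 3.
Euclidean: no — 0 S 1 and 0 S 7, but not 1 S 7.
Only serial holds.

serial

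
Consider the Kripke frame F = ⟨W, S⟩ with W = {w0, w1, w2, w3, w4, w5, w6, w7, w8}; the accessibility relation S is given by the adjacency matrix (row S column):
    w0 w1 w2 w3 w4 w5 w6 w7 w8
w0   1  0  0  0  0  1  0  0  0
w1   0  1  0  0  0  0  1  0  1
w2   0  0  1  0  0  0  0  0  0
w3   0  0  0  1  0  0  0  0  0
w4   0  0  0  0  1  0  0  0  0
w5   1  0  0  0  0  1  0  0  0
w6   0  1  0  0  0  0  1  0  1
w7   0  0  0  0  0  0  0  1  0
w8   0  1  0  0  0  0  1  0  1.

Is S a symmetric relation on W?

Yes

Symmetric: yes — every pair in S has its reverse in S.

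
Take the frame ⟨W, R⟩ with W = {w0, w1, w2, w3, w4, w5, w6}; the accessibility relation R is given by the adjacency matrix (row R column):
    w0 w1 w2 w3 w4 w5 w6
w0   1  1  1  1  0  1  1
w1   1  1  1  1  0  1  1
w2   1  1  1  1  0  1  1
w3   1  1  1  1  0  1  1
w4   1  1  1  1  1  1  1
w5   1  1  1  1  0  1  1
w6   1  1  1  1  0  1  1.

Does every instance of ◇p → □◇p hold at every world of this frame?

No

Axiom 5 corresponds to the accessibility relation being Euclidean.
Euclidean: no — w4 R w0 and w4 R w4, but not w0 R w4.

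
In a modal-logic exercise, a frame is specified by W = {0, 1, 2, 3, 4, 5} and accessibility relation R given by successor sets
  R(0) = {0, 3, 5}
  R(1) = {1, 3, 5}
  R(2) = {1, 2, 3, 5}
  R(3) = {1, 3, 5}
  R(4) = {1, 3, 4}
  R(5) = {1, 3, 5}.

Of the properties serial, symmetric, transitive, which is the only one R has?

serial

Serial: yes — every world has a successor (e.g. 0 R 0).
Symmetric: no — 0 R 3 but not 3 R 0.
Transitive: no — 0 R 3 and 3 R 1, but not 0 R 1.
Only serial holds.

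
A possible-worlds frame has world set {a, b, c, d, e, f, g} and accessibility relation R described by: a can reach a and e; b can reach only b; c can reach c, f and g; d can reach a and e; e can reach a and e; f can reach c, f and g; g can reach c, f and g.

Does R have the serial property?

Serial: yes — every world has a successor (e.g. a R a).

Yes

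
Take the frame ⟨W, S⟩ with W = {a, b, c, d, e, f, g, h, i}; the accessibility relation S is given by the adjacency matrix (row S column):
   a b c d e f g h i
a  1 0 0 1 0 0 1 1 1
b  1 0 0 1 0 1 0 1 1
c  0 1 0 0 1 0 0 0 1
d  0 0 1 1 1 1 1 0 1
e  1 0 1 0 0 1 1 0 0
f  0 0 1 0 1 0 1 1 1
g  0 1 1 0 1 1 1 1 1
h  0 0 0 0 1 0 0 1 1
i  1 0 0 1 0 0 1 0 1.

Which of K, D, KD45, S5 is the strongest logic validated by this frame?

D

Serial (axiom D): yes — every world has a successor (e.g. a S a).
Euclidean (axiom 5): no — a S d and a S h, but not d S h.
Transitive (axiom 4): no — a S d and d S c, but not a S c.
Reflexive (axiom T): no — b is not related to itself.
So F validates K, D; KD45 would additionally require S to be Euclidean and transitive. The strongest is D.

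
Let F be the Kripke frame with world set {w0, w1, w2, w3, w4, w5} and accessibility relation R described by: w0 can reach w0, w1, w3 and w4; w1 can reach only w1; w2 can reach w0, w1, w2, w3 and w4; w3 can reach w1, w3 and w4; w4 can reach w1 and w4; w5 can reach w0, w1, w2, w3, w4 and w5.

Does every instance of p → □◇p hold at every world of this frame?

The schema B characterises exactly the symmetric frames.
Symmetric: no — w0 R w1 but not w1 R w0.

No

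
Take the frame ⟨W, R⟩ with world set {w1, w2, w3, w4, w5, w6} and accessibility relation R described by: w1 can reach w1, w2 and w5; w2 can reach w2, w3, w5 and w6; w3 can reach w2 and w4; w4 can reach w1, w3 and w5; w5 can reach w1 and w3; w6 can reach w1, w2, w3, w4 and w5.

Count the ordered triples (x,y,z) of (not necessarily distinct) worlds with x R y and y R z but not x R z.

21

Enumerating: (w1,w2,w3), (w1,w2,w6), (w1,w5,w3), (w2,w3,w4), (w2,w5,w1), (w2,w6,w1), (w2,w6,w4), (w3,w2,w3), (w3,w2,w5), (w3,w2,w6), (w3,w4,w1), (w3,w4,w3), … and 9 more.
Total: 21.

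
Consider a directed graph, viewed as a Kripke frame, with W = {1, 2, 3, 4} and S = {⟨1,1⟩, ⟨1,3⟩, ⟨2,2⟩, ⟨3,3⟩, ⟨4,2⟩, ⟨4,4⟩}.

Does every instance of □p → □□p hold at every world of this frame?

Yes

The schema 4 characterises exactly the transitive frames.
Transitive: yes — every two-step S-path is closed by a direct edge.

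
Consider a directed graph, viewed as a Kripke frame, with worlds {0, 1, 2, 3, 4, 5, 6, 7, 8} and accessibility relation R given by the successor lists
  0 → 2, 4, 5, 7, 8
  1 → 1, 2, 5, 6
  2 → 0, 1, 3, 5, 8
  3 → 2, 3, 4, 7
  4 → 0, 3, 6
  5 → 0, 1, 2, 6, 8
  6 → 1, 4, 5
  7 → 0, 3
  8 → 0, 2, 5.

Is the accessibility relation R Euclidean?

Euclidean: no — 0 R 2 and 0 R 4, but not 2 R 4.

No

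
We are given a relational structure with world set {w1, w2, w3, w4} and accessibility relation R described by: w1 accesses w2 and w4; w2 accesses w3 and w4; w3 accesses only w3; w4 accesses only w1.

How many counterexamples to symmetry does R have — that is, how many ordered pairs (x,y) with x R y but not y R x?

Enumerating: (w1,w2), (w2,w3), (w2,w4).

3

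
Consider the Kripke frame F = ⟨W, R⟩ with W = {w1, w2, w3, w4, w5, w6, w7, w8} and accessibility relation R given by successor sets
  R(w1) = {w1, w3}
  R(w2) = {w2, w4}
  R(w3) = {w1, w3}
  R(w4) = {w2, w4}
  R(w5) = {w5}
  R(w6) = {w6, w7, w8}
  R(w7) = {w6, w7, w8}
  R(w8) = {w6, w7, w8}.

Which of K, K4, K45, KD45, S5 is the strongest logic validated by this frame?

S5

Transitive (axiom 4): yes — every two-step R-path is closed by a direct edge.
Euclidean (axiom 5): yes — any two successors of a common world are R-related.
Serial (axiom D): yes — every world has a successor (e.g. w1 R w1).
Reflexive (axiom T): yes — every world is R-related to itself.
So F validates K, K4, K45, KD45, S5. The strongest is S5.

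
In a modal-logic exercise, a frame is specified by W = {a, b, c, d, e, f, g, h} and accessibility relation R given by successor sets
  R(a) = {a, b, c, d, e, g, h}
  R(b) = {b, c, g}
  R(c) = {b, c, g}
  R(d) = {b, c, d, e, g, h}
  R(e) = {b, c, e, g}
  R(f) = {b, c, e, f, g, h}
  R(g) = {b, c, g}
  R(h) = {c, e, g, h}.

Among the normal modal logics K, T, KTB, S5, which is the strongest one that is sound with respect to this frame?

Reflexive (axiom T): yes — every world is R-related to itself.
Symmetric (axiom B): no — a R b but not b R a.
Euclidean (axiom 5): no — a R b and a R d, but not b R d.
So F validates K, T; KTB would additionally require R to be symmetric. The strongest is T.

T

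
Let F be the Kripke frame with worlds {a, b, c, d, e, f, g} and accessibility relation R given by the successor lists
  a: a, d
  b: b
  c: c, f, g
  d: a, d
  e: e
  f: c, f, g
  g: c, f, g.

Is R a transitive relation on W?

Transitive: yes — every two-step R-path is closed by a direct edge.

Yes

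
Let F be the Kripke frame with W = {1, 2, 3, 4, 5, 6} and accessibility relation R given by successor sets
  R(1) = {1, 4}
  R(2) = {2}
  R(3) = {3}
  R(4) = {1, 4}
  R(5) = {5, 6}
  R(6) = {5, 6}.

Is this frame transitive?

Yes

Transitive: yes — every two-step R-path is closed by a direct edge.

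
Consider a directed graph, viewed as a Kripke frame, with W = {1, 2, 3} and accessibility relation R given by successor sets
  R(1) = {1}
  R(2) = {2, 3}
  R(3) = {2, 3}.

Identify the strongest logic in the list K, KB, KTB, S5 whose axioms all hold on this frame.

S5

Symmetric (axiom B): yes — every pair in R has its reverse in R.
Reflexive (axiom T): yes — every world is R-related to itself.
Euclidean (axiom 5): yes — any two successors of a common world are R-related.
So F validates K, KB, KTB, S5. The strongest is S5.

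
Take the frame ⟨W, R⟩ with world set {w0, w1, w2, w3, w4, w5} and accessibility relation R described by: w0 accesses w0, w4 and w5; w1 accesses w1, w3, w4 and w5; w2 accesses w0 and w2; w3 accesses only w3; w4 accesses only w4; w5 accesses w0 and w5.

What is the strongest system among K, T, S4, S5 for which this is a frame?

T

Reflexive (axiom T): yes — every world is R-related to itself.
Transitive (axiom 4): no — w1 R w5 and w5 R w0, but not w1 R w0.
Euclidean (axiom 5): no — w0 R w4 and w0 R w5, but not w4 R w5.
So F validates K, T; S4 would additionally require R to be transitive. The strongest is T.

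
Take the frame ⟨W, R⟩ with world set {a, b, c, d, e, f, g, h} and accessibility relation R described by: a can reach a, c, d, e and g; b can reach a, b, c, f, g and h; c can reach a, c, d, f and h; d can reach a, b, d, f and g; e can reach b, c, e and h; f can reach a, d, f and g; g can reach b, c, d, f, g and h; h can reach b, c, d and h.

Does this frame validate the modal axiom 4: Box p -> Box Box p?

No

By correspondence theory, 4 is valid on a frame iff R is transitive.
Transitive: no — a R c and c R f, but not a R f.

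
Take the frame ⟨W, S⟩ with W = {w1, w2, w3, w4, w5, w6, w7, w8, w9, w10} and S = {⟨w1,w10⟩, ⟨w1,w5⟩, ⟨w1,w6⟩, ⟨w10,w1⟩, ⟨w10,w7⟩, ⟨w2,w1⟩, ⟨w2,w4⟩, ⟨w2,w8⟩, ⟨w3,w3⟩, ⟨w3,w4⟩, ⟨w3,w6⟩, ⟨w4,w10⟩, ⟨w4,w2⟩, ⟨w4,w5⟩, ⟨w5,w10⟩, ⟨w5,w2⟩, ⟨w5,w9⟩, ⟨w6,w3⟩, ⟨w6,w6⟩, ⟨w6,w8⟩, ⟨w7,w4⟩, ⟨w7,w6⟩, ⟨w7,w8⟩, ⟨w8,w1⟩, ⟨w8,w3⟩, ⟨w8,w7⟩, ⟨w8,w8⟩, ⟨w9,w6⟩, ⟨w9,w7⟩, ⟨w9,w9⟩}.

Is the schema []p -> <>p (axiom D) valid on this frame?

The schema D characterises exactly the serial frames.
Serial: yes — every world has a successor (e.g. w1 S w10).

Yes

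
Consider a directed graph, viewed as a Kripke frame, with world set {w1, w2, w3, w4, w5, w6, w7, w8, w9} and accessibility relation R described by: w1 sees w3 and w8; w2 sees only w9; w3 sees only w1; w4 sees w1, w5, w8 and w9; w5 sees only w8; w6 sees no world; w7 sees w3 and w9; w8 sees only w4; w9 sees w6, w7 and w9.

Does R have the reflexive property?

No

Reflexive: no — w1 is not related to itself.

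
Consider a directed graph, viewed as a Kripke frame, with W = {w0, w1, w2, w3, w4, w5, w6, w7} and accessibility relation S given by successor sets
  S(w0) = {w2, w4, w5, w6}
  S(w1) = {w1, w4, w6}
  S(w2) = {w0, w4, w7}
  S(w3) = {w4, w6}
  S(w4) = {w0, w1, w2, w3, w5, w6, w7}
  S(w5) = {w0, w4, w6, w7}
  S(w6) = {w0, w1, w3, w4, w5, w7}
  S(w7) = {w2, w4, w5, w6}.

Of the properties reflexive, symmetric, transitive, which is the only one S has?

symmetric

Reflexive: no — w0 is not related to itself.
Symmetric: yes — every pair in S has its reverse in S.
Transitive: no — w0 S w2 and w2 S w7, but not w0 S w7.
Only symmetric holds.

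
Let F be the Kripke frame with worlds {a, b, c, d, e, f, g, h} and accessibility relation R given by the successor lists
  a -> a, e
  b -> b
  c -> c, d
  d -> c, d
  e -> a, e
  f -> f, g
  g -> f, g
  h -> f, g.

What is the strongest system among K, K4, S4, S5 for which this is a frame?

Transitive (axiom 4): yes — every two-step R-path is closed by a direct edge.
Reflexive (axiom T): no — h is not related to itself.
Euclidean (axiom 5): yes — any two successors of a common world are R-related.
So F validates K, K4; S4 would additionally require R to be reflexive. The strongest is K4.

K4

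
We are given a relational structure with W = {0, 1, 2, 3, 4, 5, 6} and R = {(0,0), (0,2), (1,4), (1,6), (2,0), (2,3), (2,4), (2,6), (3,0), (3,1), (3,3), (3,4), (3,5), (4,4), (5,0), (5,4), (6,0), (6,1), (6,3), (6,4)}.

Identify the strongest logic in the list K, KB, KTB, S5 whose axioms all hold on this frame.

K

Symmetric (axiom B): no — 1 R 4 but not 4 R 1.
Reflexive (axiom T): no — 1 is not related to itself.
Euclidean (axiom 5): no — 1 R 4 and 1 R 6, but not 4 R 6.
So F validates K; KB would additionally require R to be symmetric. The strongest is K.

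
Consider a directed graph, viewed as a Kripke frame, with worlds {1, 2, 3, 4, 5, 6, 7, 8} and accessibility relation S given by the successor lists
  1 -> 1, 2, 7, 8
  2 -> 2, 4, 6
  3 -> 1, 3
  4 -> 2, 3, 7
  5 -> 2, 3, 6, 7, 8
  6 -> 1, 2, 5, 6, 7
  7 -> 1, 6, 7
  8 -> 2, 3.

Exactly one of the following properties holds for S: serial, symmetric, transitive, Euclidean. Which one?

Serial: yes — every world has a successor (e.g. 1 S 1).
Symmetric: no — 1 S 2 but not 2 S 1.
Transitive: no — 1 S 2 and 2 S 4, but not 1 S 4.
Euclidean: no — 1 S 2 and 1 S 7, but not 2 S 7.
Only serial holds.

serial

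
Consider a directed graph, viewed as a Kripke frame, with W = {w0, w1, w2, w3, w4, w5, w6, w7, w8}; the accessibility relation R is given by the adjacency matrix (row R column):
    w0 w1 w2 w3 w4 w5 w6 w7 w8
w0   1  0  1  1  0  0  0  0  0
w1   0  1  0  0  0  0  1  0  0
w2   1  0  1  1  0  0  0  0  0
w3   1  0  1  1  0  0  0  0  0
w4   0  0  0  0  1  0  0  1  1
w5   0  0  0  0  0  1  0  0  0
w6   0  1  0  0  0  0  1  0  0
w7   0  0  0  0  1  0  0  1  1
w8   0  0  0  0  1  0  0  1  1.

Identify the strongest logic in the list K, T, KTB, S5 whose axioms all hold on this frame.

Reflexive (axiom T): yes — every world is R-related to itself.
Symmetric (axiom B): yes — every pair in R has its reverse in R.
Euclidean (axiom 5): yes — any two successors of a common world are R-related.
So F validates K, T, KTB, S5. The strongest is S5.

S5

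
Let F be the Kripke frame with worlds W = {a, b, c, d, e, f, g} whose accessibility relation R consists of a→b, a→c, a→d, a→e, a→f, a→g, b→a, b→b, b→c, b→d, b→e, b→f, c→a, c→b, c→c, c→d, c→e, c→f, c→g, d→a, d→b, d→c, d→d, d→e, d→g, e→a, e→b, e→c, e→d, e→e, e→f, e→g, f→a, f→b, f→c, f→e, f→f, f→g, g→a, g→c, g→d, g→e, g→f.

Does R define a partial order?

Reflexive: no — a is not related to itself.
Transitive: no — b R a and a R g, but not b R g.
Antisymmetric: no — a R b and b R a with a ≠ b.
So R is not a partial order.

No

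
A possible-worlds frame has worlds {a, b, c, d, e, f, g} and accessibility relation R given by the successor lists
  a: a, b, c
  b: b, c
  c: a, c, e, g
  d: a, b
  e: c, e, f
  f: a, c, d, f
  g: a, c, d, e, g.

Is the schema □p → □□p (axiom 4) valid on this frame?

No

By correspondence theory, 4 is valid on a frame iff R is transitive.
Transitive: no — a R c and c R e, but not a R e.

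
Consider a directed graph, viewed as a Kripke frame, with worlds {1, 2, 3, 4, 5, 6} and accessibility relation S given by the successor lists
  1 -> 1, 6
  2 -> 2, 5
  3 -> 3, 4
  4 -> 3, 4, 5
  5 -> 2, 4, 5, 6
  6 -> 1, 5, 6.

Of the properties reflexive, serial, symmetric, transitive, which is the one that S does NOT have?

transitive

Reflexive: yes — every world is S-related to itself.
Serial: yes — every world has a successor (e.g. 1 S 1).
Symmetric: yes — every pair in S has its reverse in S.
Transitive: no — 1 S 6 and 6 S 5, but not 1 S 5.
Only transitive fails.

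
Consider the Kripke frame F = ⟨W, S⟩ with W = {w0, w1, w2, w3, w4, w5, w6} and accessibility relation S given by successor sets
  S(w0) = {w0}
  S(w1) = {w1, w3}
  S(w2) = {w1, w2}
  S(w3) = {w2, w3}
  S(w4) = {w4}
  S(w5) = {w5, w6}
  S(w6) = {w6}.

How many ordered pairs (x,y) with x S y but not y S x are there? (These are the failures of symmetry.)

4

Enumerating: (w1,w3), (w2,w1), (w3,w2), (w5,w6).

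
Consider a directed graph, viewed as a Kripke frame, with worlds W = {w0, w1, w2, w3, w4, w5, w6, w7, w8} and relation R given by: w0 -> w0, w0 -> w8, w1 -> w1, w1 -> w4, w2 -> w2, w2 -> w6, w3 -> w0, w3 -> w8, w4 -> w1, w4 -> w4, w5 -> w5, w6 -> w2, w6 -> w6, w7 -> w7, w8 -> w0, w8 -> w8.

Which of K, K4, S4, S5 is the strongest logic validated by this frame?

Transitive (axiom 4): yes — every two-step R-path is closed by a direct edge.
Reflexive (axiom T): no — w3 is not related to itself.
Euclidean (axiom 5): yes — any two successors of a common world are R-related.
So F validates K, K4; S4 would additionally require R to be reflexive. The strongest is K4.

K4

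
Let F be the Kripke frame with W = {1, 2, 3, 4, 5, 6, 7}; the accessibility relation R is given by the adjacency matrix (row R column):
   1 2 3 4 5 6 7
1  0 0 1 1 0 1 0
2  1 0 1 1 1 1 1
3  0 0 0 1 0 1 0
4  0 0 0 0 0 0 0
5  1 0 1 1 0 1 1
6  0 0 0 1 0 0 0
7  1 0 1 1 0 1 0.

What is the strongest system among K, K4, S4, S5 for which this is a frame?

Transitive (axiom 4): yes — every two-step R-path is closed by a direct edge.
Reflexive (axiom T): no — 1 is not related to itself.
Euclidean (axiom 5): no — 1 R 4 and 1 R 3, but not 4 R 3.
So F validates K, K4; S4 would additionally require R to be reflexive. The strongest is K4.

K4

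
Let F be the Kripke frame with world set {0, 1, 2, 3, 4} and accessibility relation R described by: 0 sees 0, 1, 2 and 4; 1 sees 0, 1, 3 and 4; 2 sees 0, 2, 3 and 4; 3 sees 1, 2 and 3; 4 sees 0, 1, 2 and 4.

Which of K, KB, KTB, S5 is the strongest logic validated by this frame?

Symmetric (axiom B): yes — every pair in R has its reverse in R.
Reflexive (axiom T): yes — every world is R-related to itself.
Euclidean (axiom 5): no — 0 R 1 and 0 R 2, but not 1 R 2.
So F validates K, KB, KTB; S5 would additionally require R to be Euclidean. The strongest is KTB.

KTB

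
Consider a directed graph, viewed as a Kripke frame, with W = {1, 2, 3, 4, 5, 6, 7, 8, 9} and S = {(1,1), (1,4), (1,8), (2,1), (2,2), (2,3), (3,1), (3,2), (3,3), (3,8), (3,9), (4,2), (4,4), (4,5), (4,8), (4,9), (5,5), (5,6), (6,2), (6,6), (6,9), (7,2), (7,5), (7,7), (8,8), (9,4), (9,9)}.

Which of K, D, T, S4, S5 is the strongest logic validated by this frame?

Serial (axiom D): yes — every world has a successor (e.g. 1 S 1).
Reflexive (axiom T): yes — every world is S-related to itself.
Transitive (axiom 4): no — 1 S 4 and 4 S 2, but not 1 S 2.
Euclidean (axiom 5): no — 1 S 8 and 1 S 4, but not 8 S 4.
So F validates K, D, T; S4 would additionally require S to be transitive. The strongest is T.

T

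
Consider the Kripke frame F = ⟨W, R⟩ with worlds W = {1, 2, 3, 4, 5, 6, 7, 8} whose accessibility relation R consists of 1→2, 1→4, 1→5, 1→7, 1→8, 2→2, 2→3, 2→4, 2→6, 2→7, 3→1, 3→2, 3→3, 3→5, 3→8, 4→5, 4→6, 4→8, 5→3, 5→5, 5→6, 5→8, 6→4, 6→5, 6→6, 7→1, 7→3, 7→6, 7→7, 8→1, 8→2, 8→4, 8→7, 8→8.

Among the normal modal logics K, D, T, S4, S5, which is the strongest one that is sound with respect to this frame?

Serial (axiom D): yes — every world has a successor (e.g. 1 R 2).
Reflexive (axiom T): no — 1 is not related to itself.
Transitive (axiom 4): no — 1 R 2 and 2 R 3, but not 1 R 3.
Euclidean (axiom 5): no — 1 R 2 and 1 R 5, but not 2 R 5.
So F validates K, D; T would additionally require R to be reflexive. The strongest is D.

D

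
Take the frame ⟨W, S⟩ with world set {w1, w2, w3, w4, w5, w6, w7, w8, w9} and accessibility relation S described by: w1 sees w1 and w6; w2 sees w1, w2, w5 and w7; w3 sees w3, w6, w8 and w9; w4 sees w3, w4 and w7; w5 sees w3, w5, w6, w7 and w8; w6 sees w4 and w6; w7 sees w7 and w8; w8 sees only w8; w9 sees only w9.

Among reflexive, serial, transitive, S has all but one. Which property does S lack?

transitive

Reflexive: yes — every world is S-related to itself.
Serial: yes — every world has a successor (e.g. w1 S w1).
Transitive: no — w1 S w6 and w6 S w4, but not w1 S w4.
Only transitive fails.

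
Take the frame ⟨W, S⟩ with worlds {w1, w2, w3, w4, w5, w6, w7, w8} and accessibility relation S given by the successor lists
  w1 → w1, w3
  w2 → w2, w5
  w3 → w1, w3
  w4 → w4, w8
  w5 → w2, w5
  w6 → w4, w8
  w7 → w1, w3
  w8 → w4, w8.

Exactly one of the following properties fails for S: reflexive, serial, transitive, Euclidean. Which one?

reflexive

Reflexive: no — w6 is not related to itself.
Serial: yes — every world has a successor (e.g. w1 S w1).
Transitive: yes — every two-step S-path is closed by a direct edge.
Euclidean: yes — any two successors of a common world are S-related.
Only reflexive fails.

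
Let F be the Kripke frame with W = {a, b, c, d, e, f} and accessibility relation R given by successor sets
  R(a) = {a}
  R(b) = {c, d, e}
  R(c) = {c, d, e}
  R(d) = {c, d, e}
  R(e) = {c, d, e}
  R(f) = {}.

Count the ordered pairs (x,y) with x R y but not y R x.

Enumerating: (b,c), (b,d), (b,e).

3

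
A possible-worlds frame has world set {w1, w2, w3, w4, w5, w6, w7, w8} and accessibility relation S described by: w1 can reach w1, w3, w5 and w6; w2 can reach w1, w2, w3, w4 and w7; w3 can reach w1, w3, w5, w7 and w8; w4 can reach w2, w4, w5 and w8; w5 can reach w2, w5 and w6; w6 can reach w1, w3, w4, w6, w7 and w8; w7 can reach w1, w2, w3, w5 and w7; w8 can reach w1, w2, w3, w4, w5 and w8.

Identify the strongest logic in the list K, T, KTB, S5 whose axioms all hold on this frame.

T

Reflexive (axiom T): yes — every world is S-related to itself.
Symmetric (axiom B): no — w1 S w5 but not w5 S w1.
Euclidean (axiom 5): no — w1 S w3 and w1 S w6, but not w3 S w6.
So F validates K, T; KTB would additionally require S to be symmetric. The strongest is T.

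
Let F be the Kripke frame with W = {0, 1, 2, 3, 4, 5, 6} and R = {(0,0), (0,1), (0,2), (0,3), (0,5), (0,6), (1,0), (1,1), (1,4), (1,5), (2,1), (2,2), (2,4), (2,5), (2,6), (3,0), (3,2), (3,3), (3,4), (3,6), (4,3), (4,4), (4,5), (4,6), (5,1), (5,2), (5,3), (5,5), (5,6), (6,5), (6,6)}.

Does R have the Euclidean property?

No

Euclidean: no — 0 R 1 and 0 R 2, but not 1 R 2.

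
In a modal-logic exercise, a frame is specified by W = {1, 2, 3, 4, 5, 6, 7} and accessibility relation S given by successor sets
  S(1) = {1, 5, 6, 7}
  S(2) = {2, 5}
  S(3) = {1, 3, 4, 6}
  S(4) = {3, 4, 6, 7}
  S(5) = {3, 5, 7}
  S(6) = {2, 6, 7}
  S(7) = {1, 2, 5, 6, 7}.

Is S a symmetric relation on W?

Symmetric: no — 1 S 5 but not 5 S 1.

No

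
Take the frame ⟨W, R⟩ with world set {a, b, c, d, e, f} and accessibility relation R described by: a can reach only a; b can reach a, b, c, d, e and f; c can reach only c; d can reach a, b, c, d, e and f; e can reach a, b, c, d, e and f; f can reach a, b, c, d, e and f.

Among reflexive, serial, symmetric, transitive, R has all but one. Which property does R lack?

Reflexive: yes — every world is R-related to itself.
Serial: yes — every world has a successor (e.g. a R a).
Symmetric: no — b R a but not a R b.
Transitive: yes — every two-step R-path is closed by a direct edge.
Only symmetric fails.

symmetric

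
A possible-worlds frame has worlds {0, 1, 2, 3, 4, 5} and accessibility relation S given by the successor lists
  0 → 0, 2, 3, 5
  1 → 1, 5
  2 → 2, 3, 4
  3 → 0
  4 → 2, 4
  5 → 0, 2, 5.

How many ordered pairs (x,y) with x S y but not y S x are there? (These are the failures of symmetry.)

4

Enumerating: (0,2), (1,5), (2,3), (5,2).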